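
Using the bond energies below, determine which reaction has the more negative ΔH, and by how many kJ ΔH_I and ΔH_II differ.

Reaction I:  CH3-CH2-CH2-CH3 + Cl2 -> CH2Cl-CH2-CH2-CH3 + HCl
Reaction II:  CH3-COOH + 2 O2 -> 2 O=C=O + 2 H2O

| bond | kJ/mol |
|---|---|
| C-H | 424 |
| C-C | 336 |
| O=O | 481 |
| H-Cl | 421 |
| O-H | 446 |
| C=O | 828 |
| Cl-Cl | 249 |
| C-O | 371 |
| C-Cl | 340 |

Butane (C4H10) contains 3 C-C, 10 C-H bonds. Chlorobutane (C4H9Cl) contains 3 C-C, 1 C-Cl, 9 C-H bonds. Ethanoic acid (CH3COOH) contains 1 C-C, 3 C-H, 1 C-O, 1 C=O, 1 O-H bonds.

Reaction I:
  Bonds broken (reactants):
    C-C: 3 × 336 = 1008
    C-H: 10 × 424 = 4240
    Cl-Cl: 1 × 249 = 249
    Σ(broken) = 5497 kJ
  Bonds formed (products):
    C-C: 3 × 336 = 1008
    C-Cl: 1 × 340 = 340
    C-H: 9 × 424 = 3816
    H-Cl: 1 × 421 = 421
    Σ(formed) = 5585 kJ
  ΔH_I = 5497 − 5585 = −88 kJ
Reaction II:
  Bonds broken (reactants):
    C-C: 1 × 336 = 336
    C-H: 3 × 424 = 1272
    C-O: 1 × 371 = 371
    C=O: 1 × 828 = 828
    O-H: 1 × 446 = 446
    O=O: 2 × 481 = 962
    Σ(broken) = 4215 kJ
  Bonds formed (products):
    C=O: 4 × 828 = 3312
    O-H: 4 × 446 = 1784
    Σ(formed) = 5096 kJ
  ΔH_II = 4215 − 5096 = −881 kJ
ΔH_I − ΔH_II = +793 kJ, so reaction II has the more negative ΔH; |ΔH_I − ΔH_II| = 793 kJ.

Reaction II, by 793 kJ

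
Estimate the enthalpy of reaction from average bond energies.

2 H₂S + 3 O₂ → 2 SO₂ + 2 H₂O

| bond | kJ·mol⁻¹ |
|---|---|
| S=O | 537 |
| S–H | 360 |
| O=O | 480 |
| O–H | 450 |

Bonds broken (reactants):
  O=O: 3 × 480 = 1440
  S–H: 4 × 360 = 1440
  Σ(broken) = 2880 kJ
Bonds formed (products):
  O–H: 4 × 450 = 1800
  S=O: 4 × 537 = 2148
  Σ(formed) = 3948 kJ
ΔH = Σ(broken) − Σ(formed) = 2880 − 3948 = −1068 kJ

ΔH ≈ −1068 kJ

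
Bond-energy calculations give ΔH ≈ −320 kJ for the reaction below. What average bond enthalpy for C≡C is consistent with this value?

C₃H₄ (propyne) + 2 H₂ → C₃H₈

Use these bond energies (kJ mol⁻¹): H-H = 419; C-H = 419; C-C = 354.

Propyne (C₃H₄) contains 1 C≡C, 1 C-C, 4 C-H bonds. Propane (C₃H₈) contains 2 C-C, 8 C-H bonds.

D(C≡C) ≈ 872 kJ/mol

Let D be the C≡C bond energy.
Σ(broken) = 1×D + 1×354 + 4×419 + 2×419 = 2868 + D
Σ(formed) = 2×354 + 8×419 = 4060
ΔH = Σ(broken) − Σ(formed) = (2868 + D) − (4060) = −1192 + D
Setting this equal to −320 kJ gives D = 872 kJ/mol.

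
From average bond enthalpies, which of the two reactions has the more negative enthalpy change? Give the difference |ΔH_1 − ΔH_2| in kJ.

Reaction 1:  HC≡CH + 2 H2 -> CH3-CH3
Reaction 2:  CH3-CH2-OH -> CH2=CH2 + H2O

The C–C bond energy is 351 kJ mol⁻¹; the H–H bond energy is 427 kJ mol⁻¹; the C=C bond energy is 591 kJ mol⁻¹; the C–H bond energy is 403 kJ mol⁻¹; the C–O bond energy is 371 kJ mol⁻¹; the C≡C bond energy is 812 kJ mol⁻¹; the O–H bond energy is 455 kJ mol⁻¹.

Reaction 1:
  Bonds broken (reactants):
    C≡C: 1 × 812 = 812
    C–H: 2 × 403 = 806
    H–H: 2 × 427 = 854
    Σ(broken) = 2472 kJ
  Bonds formed (products):
    C–C: 1 × 351 = 351
    C–H: 6 × 403 = 2418
    Σ(formed) = 2769 kJ
  ΔH_1 = 2472 − 2769 = −297 kJ
Reaction 2:
  Bonds broken (reactants):
    C–C: 1 × 351 = 351
    C–H: 5 × 403 = 2015
    C–O: 1 × 371 = 371
    O–H: 1 × 455 = 455
    Σ(broken) = 3192 kJ
  Bonds formed (products):
    C–H: 4 × 403 = 1612
    C=C: 1 × 591 = 591
    O–H: 2 × 455 = 910
    Σ(formed) = 3113 kJ
  ΔH_2 = 3192 − 3113 = +79 kJ
ΔH_1 − ΔH_2 = −376 kJ, so reaction 1 has the more negative ΔH; |ΔH_1 − ΔH_2| = 376 kJ.

Reaction 1, by 376 kJ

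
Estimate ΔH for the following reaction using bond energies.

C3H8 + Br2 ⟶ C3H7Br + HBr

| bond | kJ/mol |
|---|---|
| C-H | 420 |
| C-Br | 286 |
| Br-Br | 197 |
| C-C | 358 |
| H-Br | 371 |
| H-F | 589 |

ΔH ≈ −40 kJ

Bonds broken (reactants):
  Br-Br: 1 × 197 = 197
  C-C: 2 × 358 = 716
  C-H: 8 × 420 = 3360
  Σ(broken) = 4273 kJ
Bonds formed (products):
  C-Br: 1 × 286 = 286
  C-C: 2 × 358 = 716
  C-H: 7 × 420 = 2940
  H-Br: 1 × 371 = 371
  Σ(formed) = 4313 kJ
ΔH = Σ(broken) − Σ(formed) = 4273 − 4313 = −40 kJ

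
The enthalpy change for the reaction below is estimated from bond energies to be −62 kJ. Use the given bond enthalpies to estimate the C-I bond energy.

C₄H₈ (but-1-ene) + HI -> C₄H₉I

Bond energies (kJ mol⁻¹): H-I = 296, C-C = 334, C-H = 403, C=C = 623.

D(C-I) ≈ 244 kJ/mol

Let D be the C-I bond energy.
Σ(broken) = 2×334 + 8×403 + 1×623 + 1×296 = 4811
Σ(formed) = 3×334 + 9×403 + 1×D = 4629 + D
ΔH = Σ(broken) − Σ(formed) = (4811) − (4629 + D) = +182 − D
Setting this equal to −62 kJ gives D = 244 kJ/mol.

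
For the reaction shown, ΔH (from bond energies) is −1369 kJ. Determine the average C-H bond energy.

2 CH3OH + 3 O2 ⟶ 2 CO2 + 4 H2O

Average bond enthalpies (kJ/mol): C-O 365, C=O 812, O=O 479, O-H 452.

Let D be the C-H bond energy.
Σ(broken) = 6×D + 2×365 + 2×452 + 3×479 = 3071 + 6D
Σ(formed) = 4×812 + 8×452 = 6864
ΔH = Σ(broken) − Σ(formed) = (3071 + 6D) − (6864) = −3793 + 6D
Setting this equal to −1369 kJ gives 6D = 2424, so D = 404 kJ/mol.

D(C-H) ≈ 404 kJ/mol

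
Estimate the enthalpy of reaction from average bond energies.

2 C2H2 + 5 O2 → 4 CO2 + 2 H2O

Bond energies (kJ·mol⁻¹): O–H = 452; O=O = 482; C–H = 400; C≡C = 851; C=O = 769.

ΔH ≈ −2248 kJ

Bonds broken (reactants):
  C≡C: 2 × 851 = 1702
  C–H: 4 × 400 = 1600
  O=O: 5 × 482 = 2410
  Σ(broken) = 5712 kJ
Bonds formed (products):
  C=O: 8 × 769 = 6152
  O–H: 4 × 452 = 1808
  Σ(formed) = 7960 kJ
ΔH = Σ(broken) − Σ(formed) = 5712 − 7960 = −2248 kJ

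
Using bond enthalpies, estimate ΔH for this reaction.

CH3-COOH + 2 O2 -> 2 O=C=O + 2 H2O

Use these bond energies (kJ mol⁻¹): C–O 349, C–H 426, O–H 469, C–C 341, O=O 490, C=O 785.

Bonds broken (reactants):
  C–C: 1 × 341 = 341
  C–H: 3 × 426 = 1278
  C–O: 1 × 349 = 349
  C=O: 1 × 785 = 785
  O–H: 1 × 469 = 469
  O=O: 2 × 490 = 980
  Σ(broken) = 4202 kJ
Bonds formed (products):
  C=O: 4 × 785 = 3140
  O–H: 4 × 469 = 1876
  Σ(formed) = 5016 kJ
ΔH = Σ(broken) − Σ(formed) = 4202 − 5016 = −814 kJ

ΔH ≈ −814 kJ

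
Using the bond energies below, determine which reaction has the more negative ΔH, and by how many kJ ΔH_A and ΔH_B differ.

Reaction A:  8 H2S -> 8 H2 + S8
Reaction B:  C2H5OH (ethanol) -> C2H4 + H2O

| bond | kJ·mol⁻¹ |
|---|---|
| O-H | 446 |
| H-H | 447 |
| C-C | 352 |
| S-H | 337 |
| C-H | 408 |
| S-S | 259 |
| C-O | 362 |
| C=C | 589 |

Reaction A:
  Bonds broken (reactants):
    S-H: 16 × 337 = 5392
    Σ(broken) = 5392 kJ
  Bonds formed (products):
    H-H: 8 × 447 = 3576
    S-S: 8 × 259 = 2072
    Σ(formed) = 5648 kJ
  ΔH_A = 5392 − 5648 = −256 kJ
Reaction B:
  Bonds broken (reactants):
    C-C: 1 × 352 = 352
    C-H: 5 × 408 = 2040
    C-O: 1 × 362 = 362
    O-H: 1 × 446 = 446
    Σ(broken) = 3200 kJ
  Bonds formed (products):
    C-H: 4 × 408 = 1632
    C=C: 1 × 589 = 589
    O-H: 2 × 446 = 892
    Σ(formed) = 3113 kJ
  ΔH_B = 3200 − 3113 = +87 kJ
ΔH_A − ΔH_B = −343 kJ, so reaction A has the more negative ΔH; |ΔH_A − ΔH_B| = 343 kJ.

Reaction A, by 343 kJ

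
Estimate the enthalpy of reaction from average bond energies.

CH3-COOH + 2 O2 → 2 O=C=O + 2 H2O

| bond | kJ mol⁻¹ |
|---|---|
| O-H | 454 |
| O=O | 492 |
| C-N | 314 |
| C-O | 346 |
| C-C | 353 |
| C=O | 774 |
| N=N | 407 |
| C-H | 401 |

ΔH ≈ −798 kJ

Bonds broken (reactants):
  C-C: 1 × 353 = 353
  C-H: 3 × 401 = 1203
  C-O: 1 × 346 = 346
  C=O: 1 × 774 = 774
  O-H: 1 × 454 = 454
  O=O: 2 × 492 = 984
  Σ(broken) = 4114 kJ
Bonds formed (products):
  C=O: 4 × 774 = 3096
  O-H: 4 × 454 = 1816
  Σ(formed) = 4912 kJ
ΔH = Σ(broken) − Σ(formed) = 4114 − 4912 = −798 kJ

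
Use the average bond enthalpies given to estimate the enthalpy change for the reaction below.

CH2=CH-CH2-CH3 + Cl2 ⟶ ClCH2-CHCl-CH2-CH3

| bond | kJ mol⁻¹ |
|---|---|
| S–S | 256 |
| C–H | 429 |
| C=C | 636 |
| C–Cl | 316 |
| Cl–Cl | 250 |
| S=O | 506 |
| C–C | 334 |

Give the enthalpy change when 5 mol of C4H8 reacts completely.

Bonds broken (reactants):
  C–C: 2 × 334 = 668
  C–H: 8 × 429 = 3432
  C=C: 1 × 636 = 636
  Cl–Cl: 1 × 250 = 250
  Σ(broken) = 4986 kJ
Bonds formed (products):
  C–C: 3 × 334 = 1002
  C–Cl: 2 × 316 = 632
  C–H: 8 × 429 = 3432
  Σ(formed) = 5066 kJ
ΔH = Σ(broken) − Σ(formed) = 4986 − 5066 = −80 kJ
For 5× the reaction as written: 5 × (−80) = −400 kJ

ΔH = −400 kJ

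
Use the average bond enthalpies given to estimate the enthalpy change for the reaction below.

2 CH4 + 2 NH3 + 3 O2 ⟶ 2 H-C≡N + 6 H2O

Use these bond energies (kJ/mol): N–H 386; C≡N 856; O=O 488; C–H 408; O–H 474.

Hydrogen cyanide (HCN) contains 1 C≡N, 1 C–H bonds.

ΔH ≈ −1172 kJ

Bonds broken (reactants):
  C–H: 8 × 408 = 3264
  N–H: 6 × 386 = 2316
  O=O: 3 × 488 = 1464
  Σ(broken) = 7044 kJ
Bonds formed (products):
  C≡N: 2 × 856 = 1712
  C–H: 2 × 408 = 816
  O–H: 12 × 474 = 5688
  Σ(formed) = 8216 kJ
ΔH = Σ(broken) − Σ(formed) = 7044 − 8216 = −1172 kJ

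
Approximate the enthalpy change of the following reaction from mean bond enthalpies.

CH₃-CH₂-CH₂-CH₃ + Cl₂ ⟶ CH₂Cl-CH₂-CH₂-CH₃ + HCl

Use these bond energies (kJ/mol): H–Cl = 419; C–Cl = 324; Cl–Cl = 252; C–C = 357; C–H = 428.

ΔH ≈ −63 kJ

Bonds broken (reactants):
  C–C: 3 × 357 = 1071
  C–H: 10 × 428 = 4280
  Cl–Cl: 1 × 252 = 252
  Σ(broken) = 5603 kJ
Bonds formed (products):
  C–C: 3 × 357 = 1071
  C–Cl: 1 × 324 = 324
  C–H: 9 × 428 = 3852
  H–Cl: 1 × 419 = 419
  Σ(formed) = 5666 kJ
ΔH = Σ(broken) − Σ(formed) = 5603 − 5666 = −63 kJ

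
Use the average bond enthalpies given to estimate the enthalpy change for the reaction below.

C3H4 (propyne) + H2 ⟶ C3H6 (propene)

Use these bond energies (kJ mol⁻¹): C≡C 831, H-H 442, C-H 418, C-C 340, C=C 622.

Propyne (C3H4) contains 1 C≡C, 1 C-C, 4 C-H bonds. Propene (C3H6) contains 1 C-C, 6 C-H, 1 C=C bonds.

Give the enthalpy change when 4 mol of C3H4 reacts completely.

ΔH = −740 kJ

Bonds broken (reactants):
  C≡C: 1 × 831 = 831
  C-C: 1 × 340 = 340
  C-H: 4 × 418 = 1672
  H-H: 1 × 442 = 442
  Σ(broken) = 3285 kJ
Bonds formed (products):
  C-C: 1 × 340 = 340
  C-H: 6 × 418 = 2508
  C=C: 1 × 622 = 622
  Σ(formed) = 3470 kJ
ΔH = Σ(broken) − Σ(formed) = 3285 − 3470 = −185 kJ
For 4× the reaction as written: 4 × (−185) = −740 kJ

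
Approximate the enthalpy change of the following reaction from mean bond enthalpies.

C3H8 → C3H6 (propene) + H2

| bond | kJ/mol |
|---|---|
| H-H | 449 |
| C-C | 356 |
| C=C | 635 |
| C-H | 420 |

Bonds broken (reactants):
  C-C: 2 × 356 = 712
  C-H: 8 × 420 = 3360
  Σ(broken) = 4072 kJ
Bonds formed (products):
  C-C: 1 × 356 = 356
  C-H: 6 × 420 = 2520
  C=C: 1 × 635 = 635
  H-H: 1 × 449 = 449
  Σ(formed) = 3960 kJ
ΔH = Σ(broken) − Σ(formed) = 4072 − 3960 = +112 kJ

ΔH ≈ +112 kJ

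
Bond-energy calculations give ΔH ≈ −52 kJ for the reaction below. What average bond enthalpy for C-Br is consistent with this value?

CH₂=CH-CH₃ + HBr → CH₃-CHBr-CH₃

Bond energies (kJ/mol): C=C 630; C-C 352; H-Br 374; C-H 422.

Let D be the C-Br bond energy.
Σ(broken) = 1×352 + 6×422 + 1×630 + 1×374 = 3888
Σ(formed) = 1×D + 2×352 + 7×422 = 3658 + D
ΔH = Σ(broken) − Σ(formed) = (3888) − (3658 + D) = +230 − D
Setting this equal to −52 kJ gives D = 282 kJ/mol.

D(C-Br) ≈ 282 kJ/mol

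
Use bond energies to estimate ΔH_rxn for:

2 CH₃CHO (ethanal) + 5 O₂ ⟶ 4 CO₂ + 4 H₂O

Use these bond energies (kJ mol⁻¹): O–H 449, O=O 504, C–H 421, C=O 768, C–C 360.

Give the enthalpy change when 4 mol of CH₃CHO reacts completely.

Bonds broken (reactants):
  C–C: 2 × 360 = 720
  C–H: 8 × 421 = 3368
  C=O: 2 × 768 = 1536
  O=O: 5 × 504 = 2520
  Σ(broken) = 8144 kJ
Bonds formed (products):
  C=O: 8 × 768 = 6144
  O–H: 8 × 449 = 3592
  Σ(formed) = 9736 kJ
ΔH = Σ(broken) − Σ(formed) = 8144 − 9736 = −1592 kJ
For 2× the reaction as written: 2 × (−1592) = −3184 kJ

ΔH = −3184 kJ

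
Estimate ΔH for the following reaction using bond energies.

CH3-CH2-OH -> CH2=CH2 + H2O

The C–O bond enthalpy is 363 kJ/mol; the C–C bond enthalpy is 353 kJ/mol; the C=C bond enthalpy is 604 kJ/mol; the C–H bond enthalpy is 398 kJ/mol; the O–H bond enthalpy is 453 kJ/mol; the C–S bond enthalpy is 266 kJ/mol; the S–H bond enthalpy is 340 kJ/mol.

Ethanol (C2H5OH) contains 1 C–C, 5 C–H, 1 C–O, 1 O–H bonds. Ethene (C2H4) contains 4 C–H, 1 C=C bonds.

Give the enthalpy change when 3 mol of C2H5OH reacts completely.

ΔH = +171 kJ

Bonds broken (reactants):
  C–C: 1 × 353 = 353
  C–H: 5 × 398 = 1990
  C–O: 1 × 363 = 363
  O–H: 1 × 453 = 453
  Σ(broken) = 3159 kJ
Bonds formed (products):
  C–H: 4 × 398 = 1592
  C=C: 1 × 604 = 604
  O–H: 2 × 453 = 906
  Σ(formed) = 3102 kJ
ΔH = Σ(broken) − Σ(formed) = 3159 − 3102 = +57 kJ
For 3× the reaction as written: 3 × (+57) = +171 kJ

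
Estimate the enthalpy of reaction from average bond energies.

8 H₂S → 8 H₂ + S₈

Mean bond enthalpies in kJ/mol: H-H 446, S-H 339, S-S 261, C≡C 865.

Bonds broken (reactants):
  S-H: 16 × 339 = 5424
  Σ(broken) = 5424 kJ
Bonds formed (products):
  H-H: 8 × 446 = 3568
  S-S: 8 × 261 = 2088
  Σ(formed) = 5656 kJ
ΔH = Σ(broken) − Σ(formed) = 5424 − 5656 = −232 kJ

ΔH ≈ −232 kJ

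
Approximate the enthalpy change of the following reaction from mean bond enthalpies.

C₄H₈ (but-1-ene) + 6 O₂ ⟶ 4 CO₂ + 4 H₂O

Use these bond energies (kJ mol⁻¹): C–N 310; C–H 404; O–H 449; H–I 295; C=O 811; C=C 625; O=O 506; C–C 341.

ΔH ≈ −2505 kJ

Bonds broken (reactants):
  C–C: 2 × 341 = 682
  C–H: 8 × 404 = 3232
  C=C: 1 × 625 = 625
  O=O: 6 × 506 = 3036
  Σ(broken) = 7575 kJ
Bonds formed (products):
  C=O: 8 × 811 = 6488
  O–H: 8 × 449 = 3592
  Σ(formed) = 10080 kJ
ΔH = Σ(broken) − Σ(formed) = 7575 − 10080 = −2505 kJ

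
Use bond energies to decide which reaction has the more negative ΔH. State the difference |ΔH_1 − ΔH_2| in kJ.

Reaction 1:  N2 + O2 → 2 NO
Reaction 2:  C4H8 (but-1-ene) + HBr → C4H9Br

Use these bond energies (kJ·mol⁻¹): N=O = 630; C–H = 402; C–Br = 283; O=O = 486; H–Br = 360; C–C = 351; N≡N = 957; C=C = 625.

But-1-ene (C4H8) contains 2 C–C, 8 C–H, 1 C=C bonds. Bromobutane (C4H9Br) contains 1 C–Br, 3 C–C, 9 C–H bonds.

Reaction 2, by 234 kJ

Reaction 1:
  Bonds broken (reactants):
    N≡N: 1 × 957 = 957
    O=O: 1 × 486 = 486
    Σ(broken) = 1443 kJ
  Bonds formed (products):
    N=O: 2 × 630 = 1260
    Σ(formed) = 1260 kJ
  ΔH_1 = 1443 − 1260 = +183 kJ
Reaction 2:
  Bonds broken (reactants):
    C–C: 2 × 351 = 702
    C–H: 8 × 402 = 3216
    C=C: 1 × 625 = 625
    H–Br: 1 × 360 = 360
    Σ(broken) = 4903 kJ
  Bonds formed (products):
    C–Br: 1 × 283 = 283
    C–C: 3 × 351 = 1053
    C–H: 9 × 402 = 3618
    Σ(formed) = 4954 kJ
  ΔH_2 = 4903 − 4954 = −51 kJ
ΔH_1 − ΔH_2 = +234 kJ, so reaction 2 has the more negative ΔH; |ΔH_1 − ΔH_2| = 234 kJ.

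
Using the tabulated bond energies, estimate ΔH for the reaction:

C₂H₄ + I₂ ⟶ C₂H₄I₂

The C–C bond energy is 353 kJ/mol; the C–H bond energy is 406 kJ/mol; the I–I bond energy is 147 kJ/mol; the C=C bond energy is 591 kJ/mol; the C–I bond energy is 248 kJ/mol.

ΔH ≈ −111 kJ

Bonds broken (reactants):
  C–H: 4 × 406 = 1624
  C=C: 1 × 591 = 591
  I–I: 1 × 147 = 147
  Σ(broken) = 2362 kJ
Bonds formed (products):
  C–C: 1 × 353 = 353
  C–H: 4 × 406 = 1624
  C–I: 2 × 248 = 496
  Σ(formed) = 2473 kJ
ΔH = Σ(broken) − Σ(formed) = 2362 − 2473 = −111 kJ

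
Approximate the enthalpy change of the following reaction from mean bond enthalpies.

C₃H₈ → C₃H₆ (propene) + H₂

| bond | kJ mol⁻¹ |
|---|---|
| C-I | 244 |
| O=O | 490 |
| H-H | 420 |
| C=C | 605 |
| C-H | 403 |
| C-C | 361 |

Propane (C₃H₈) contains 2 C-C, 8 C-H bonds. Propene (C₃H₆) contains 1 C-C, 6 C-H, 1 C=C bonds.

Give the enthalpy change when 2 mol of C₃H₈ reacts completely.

ΔH = +284 kJ

Bonds broken (reactants):
  C-C: 2 × 361 = 722
  C-H: 8 × 403 = 3224
  Σ(broken) = 3946 kJ
Bonds formed (products):
  C-C: 1 × 361 = 361
  C-H: 6 × 403 = 2418
  C=C: 1 × 605 = 605
  H-H: 1 × 420 = 420
  Σ(formed) = 3804 kJ
ΔH = Σ(broken) − Σ(formed) = 3946 − 3804 = +142 kJ
For 2× the reaction as written: 2 × (+142) = +284 kJ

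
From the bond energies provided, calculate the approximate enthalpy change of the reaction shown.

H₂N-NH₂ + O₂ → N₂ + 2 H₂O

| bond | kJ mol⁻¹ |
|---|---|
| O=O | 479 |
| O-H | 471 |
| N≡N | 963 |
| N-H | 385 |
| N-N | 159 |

ΔH ≈ −669 kJ

Bonds broken (reactants):
  N-H: 4 × 385 = 1540
  N-N: 1 × 159 = 159
  O=O: 1 × 479 = 479
  Σ(broken) = 2178 kJ
Bonds formed (products):
  N≡N: 1 × 963 = 963
  O-H: 4 × 471 = 1884
  Σ(formed) = 2847 kJ
ΔH = Σ(broken) − Σ(formed) = 2178 − 2847 = −669 kJ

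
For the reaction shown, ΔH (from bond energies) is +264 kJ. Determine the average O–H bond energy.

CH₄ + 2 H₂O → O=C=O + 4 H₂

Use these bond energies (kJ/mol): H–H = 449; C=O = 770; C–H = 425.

Let D be the O–H bond energy.
Σ(broken) = 4×425 + 4×D = 1700 + 4D
Σ(formed) = 2×770 + 4×449 = 3336
ΔH = Σ(broken) − Σ(formed) = (1700 + 4D) − (3336) = −1636 + 4D
Setting this equal to +264 kJ gives 4D = 1900, so D = 475 kJ/mol.

D(O–H) ≈ 475 kJ/mol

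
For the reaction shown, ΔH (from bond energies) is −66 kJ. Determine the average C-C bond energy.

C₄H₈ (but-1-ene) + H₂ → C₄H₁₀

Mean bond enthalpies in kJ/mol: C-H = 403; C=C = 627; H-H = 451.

Let D be the C-C bond energy.
Σ(broken) = 2×D + 8×403 + 1×627 + 1×451 = 4302 + 2D
Σ(formed) = 3×D + 10×403 = 4030 + 3D
ΔH = Σ(broken) − Σ(formed) = (4302 + 2D) − (4030 + 3D) = +272 − D
Setting this equal to −66 kJ gives D = 338 kJ/mol.

D(C-C) ≈ 338 kJ/mol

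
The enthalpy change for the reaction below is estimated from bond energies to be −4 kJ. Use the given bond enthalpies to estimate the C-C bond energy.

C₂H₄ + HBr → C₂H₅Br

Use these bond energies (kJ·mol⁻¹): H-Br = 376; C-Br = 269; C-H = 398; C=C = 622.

Let D be the C-C bond energy.
Σ(broken) = 4×398 + 1×622 + 1×376 = 2590
Σ(formed) = 1×269 + 1×D + 5×398 = 2259 + D
ΔH = Σ(broken) − Σ(formed) = (2590) − (2259 + D) = +331 − D
Setting this equal to −4 kJ gives D = 335 kJ/mol.

D(C-C) ≈ 335 kJ/mol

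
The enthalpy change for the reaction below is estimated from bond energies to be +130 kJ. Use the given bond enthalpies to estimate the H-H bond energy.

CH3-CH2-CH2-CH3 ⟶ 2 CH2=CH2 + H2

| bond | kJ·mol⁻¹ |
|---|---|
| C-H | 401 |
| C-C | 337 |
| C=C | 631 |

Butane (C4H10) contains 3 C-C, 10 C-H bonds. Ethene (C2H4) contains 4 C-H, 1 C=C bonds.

Let D be the H-H bond energy.
Σ(broken) = 3×337 + 10×401 = 5021
Σ(formed) = 8×401 + 2×631 + 1×D = 4470 + D
ΔH = Σ(broken) − Σ(formed) = (5021) − (4470 + D) = +551 − D
Setting this equal to +130 kJ gives D = 421 kJ/mol.

D(H-H) ≈ 421 kJ/mol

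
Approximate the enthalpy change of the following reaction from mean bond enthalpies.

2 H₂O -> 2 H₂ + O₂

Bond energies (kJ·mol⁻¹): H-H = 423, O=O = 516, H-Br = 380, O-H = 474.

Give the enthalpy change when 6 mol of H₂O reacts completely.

Bonds broken (reactants):
  O-H: 4 × 474 = 1896
  Σ(broken) = 1896 kJ
Bonds formed (products):
  H-H: 2 × 423 = 846
  O=O: 1 × 516 = 516
  Σ(formed) = 1362 kJ
ΔH = Σ(broken) − Σ(formed) = 1896 − 1362 = +534 kJ
For 3× the reaction as written: 3 × (+534) = +1602 kJ

ΔH = +1602 kJ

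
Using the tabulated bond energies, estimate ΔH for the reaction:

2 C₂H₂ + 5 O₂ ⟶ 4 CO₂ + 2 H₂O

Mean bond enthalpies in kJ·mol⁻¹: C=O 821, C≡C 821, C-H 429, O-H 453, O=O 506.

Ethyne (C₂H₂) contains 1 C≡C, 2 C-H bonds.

Bonds broken (reactants):
  C≡C: 2 × 821 = 1642
  C-H: 4 × 429 = 1716
  O=O: 5 × 506 = 2530
  Σ(broken) = 5888 kJ
Bonds formed (products):
  C=O: 8 × 821 = 6568
  O-H: 4 × 453 = 1812
  Σ(formed) = 8380 kJ
ΔH = Σ(broken) − Σ(formed) = 5888 − 8380 = −2492 kJ

ΔH ≈ −2492 kJ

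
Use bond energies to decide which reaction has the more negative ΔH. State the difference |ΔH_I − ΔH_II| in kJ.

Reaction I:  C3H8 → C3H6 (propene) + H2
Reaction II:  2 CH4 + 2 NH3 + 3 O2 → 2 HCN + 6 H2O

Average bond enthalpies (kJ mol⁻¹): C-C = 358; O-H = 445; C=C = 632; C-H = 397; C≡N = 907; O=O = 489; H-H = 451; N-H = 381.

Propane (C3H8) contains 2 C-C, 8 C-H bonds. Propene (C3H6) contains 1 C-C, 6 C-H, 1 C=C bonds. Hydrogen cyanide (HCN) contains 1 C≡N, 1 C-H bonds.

Reaction I:
  Bonds broken (reactants):
    C-C: 2 × 358 = 716
    C-H: 8 × 397 = 3176
    Σ(broken) = 3892 kJ
  Bonds formed (products):
    C-C: 1 × 358 = 358
    C-H: 6 × 397 = 2382
    C=C: 1 × 632 = 632
    H-H: 1 × 451 = 451
    Σ(formed) = 3823 kJ
  ΔH_I = 3892 − 3823 = +69 kJ
Reaction II:
  Bonds broken (reactants):
    C-H: 8 × 397 = 3176
    N-H: 6 × 381 = 2286
    O=O: 3 × 489 = 1467
    Σ(broken) = 6929 kJ
  Bonds formed (products):
    C≡N: 2 × 907 = 1814
    C-H: 2 × 397 = 794
    O-H: 12 × 445 = 5340
    Σ(formed) = 7948 kJ
  ΔH_II = 6929 − 7948 = −1019 kJ
ΔH_I − ΔH_II = +1088 kJ, so reaction II has the more negative ΔH; |ΔH_I − ΔH_II| = 1088 kJ.

Reaction II, by 1088 kJ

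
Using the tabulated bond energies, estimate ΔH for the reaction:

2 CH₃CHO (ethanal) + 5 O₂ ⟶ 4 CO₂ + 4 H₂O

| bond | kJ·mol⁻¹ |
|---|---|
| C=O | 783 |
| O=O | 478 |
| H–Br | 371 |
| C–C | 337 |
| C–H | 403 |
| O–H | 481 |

ΔH ≈ −2258 kJ

Bonds broken (reactants):
  C–C: 2 × 337 = 674
  C–H: 8 × 403 = 3224
  C=O: 2 × 783 = 1566
  O=O: 5 × 478 = 2390
  Σ(broken) = 7854 kJ
Bonds formed (products):
  C=O: 8 × 783 = 6264
  O–H: 8 × 481 = 3848
  Σ(formed) = 10112 kJ
ΔH = Σ(broken) − Σ(formed) = 7854 − 10112 = −2258 kJ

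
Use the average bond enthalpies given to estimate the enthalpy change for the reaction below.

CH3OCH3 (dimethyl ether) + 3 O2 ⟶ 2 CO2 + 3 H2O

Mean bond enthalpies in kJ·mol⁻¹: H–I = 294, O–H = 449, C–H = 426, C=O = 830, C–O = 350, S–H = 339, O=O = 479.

ΔH ≈ −1321 kJ

Bonds broken (reactants):
  C–H: 6 × 426 = 2556
  C–O: 2 × 350 = 700
  O=O: 3 × 479 = 1437
  Σ(broken) = 4693 kJ
Bonds formed (products):
  C=O: 4 × 830 = 3320
  O–H: 6 × 449 = 2694
  Σ(formed) = 6014 kJ
ΔH = Σ(broken) − Σ(formed) = 4693 − 6014 = −1321 kJ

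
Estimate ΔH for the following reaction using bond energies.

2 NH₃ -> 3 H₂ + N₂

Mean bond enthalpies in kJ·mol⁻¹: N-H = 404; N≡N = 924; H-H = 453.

Bonds broken (reactants):
  N-H: 6 × 404 = 2424
  Σ(broken) = 2424 kJ
Bonds formed (products):
  H-H: 3 × 453 = 1359
  N≡N: 1 × 924 = 924
  Σ(formed) = 2283 kJ
ΔH = Σ(broken) − Σ(formed) = 2424 − 2283 = +141 kJ

ΔH ≈ +141 kJ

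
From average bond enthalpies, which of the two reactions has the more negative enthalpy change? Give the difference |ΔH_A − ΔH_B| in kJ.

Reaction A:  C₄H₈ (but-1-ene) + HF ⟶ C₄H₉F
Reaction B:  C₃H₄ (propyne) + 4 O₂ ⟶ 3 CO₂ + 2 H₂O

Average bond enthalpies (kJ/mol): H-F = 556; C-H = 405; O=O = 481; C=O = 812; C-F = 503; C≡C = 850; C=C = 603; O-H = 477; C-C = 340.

Reaction A:
  Bonds broken (reactants):
    C-C: 2 × 340 = 680
    C-H: 8 × 405 = 3240
    C=C: 1 × 603 = 603
    H-F: 1 × 556 = 556
    Σ(broken) = 5079 kJ
  Bonds formed (products):
    C-C: 3 × 340 = 1020
    C-F: 1 × 503 = 503
    C-H: 9 × 405 = 3645
    Σ(formed) = 5168 kJ
  ΔH_A = 5079 − 5168 = −89 kJ
Reaction B:
  Bonds broken (reactants):
    C≡C: 1 × 850 = 850
    C-C: 1 × 340 = 340
    C-H: 4 × 405 = 1620
    O=O: 4 × 481 = 1924
    Σ(broken) = 4734 kJ
  Bonds formed (products):
    C=O: 6 × 812 = 4872
    O-H: 4 × 477 = 1908
    Σ(formed) = 6780 kJ
  ΔH_B = 4734 − 6780 = −2046 kJ
ΔH_A − ΔH_B = +1957 kJ, so reaction B has the more negative ΔH; |ΔH_A − ΔH_B| = 1957 kJ.

Reaction B, by 1957 kJ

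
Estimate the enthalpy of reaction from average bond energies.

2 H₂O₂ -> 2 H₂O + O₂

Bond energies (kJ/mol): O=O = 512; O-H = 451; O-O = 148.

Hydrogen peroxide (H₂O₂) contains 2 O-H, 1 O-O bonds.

ΔH ≈ −216 kJ

Bonds broken (reactants):
  O-H: 4 × 451 = 1804
  O-O: 2 × 148 = 296
  Σ(broken) = 2100 kJ
Bonds formed (products):
  O-H: 4 × 451 = 1804
  O=O: 1 × 512 = 512
  Σ(formed) = 2316 kJ
ΔH = Σ(broken) − Σ(formed) = 2100 − 2316 = −216 kJ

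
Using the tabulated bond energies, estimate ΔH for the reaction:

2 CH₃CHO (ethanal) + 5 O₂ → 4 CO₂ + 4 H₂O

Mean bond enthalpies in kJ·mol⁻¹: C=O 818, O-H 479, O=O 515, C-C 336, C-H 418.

ΔH ≈ −2149 kJ

Bonds broken (reactants):
  C-C: 2 × 336 = 672
  C-H: 8 × 418 = 3344
  C=O: 2 × 818 = 1636
  O=O: 5 × 515 = 2575
  Σ(broken) = 8227 kJ
Bonds formed (products):
  C=O: 8 × 818 = 6544
  O-H: 8 × 479 = 3832
  Σ(formed) = 10376 kJ
ΔH = Σ(broken) − Σ(formed) = 8227 − 10376 = −2149 kJ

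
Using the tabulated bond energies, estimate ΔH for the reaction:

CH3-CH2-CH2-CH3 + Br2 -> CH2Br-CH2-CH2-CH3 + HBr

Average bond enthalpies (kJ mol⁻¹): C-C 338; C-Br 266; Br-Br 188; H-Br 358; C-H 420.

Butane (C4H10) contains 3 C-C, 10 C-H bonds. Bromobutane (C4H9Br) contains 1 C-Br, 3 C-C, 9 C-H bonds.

ΔH ≈ −16 kJ

Bonds broken (reactants):
  Br-Br: 1 × 188 = 188
  C-C: 3 × 338 = 1014
  C-H: 10 × 420 = 4200
  Σ(broken) = 5402 kJ
Bonds formed (products):
  C-Br: 1 × 266 = 266
  C-C: 3 × 338 = 1014
  C-H: 9 × 420 = 3780
  H-Br: 1 × 358 = 358
  Σ(formed) = 5418 kJ
ΔH = Σ(broken) − Σ(formed) = 5402 − 5418 = −16 kJ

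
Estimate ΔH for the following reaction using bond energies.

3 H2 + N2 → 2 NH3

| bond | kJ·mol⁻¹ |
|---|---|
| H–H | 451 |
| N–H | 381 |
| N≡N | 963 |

ΔH ≈ +30 kJ

Bonds broken (reactants):
  H–H: 3 × 451 = 1353
  N≡N: 1 × 963 = 963
  Σ(broken) = 2316 kJ
Bonds formed (products):
  N–H: 6 × 381 = 2286
  Σ(formed) = 2286 kJ
ΔH = Σ(broken) − Σ(formed) = 2316 − 2286 = +30 kJ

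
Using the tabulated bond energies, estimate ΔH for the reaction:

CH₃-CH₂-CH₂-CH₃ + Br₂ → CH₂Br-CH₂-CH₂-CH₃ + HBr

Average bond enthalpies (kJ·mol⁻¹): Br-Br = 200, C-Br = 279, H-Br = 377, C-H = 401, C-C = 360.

Bonds broken (reactants):
  Br-Br: 1 × 200 = 200
  C-C: 3 × 360 = 1080
  C-H: 10 × 401 = 4010
  Σ(broken) = 5290 kJ
Bonds formed (products):
  C-Br: 1 × 279 = 279
  C-C: 3 × 360 = 1080
  C-H: 9 × 401 = 3609
  H-Br: 1 × 377 = 377
  Σ(formed) = 5345 kJ
ΔH = Σ(broken) − Σ(formed) = 5290 − 5345 = −55 kJ

ΔH ≈ −55 kJ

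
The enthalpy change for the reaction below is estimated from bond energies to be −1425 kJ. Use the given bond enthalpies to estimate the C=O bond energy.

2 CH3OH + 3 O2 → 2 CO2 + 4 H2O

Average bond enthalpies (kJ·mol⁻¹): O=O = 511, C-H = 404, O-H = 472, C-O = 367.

D(C=O) ≈ 821 kJ/mol

Let D be the C=O bond energy.
Σ(broken) = 6×404 + 2×367 + 2×472 + 3×511 = 5635
Σ(formed) = 4×D + 8×472 = 3776 + 4D
ΔH = Σ(broken) − Σ(formed) = (5635) − (3776 + 4D) = +1859 − 4D
Setting this equal to −1425 kJ gives 4D = 3284, so D = 821 kJ/mol.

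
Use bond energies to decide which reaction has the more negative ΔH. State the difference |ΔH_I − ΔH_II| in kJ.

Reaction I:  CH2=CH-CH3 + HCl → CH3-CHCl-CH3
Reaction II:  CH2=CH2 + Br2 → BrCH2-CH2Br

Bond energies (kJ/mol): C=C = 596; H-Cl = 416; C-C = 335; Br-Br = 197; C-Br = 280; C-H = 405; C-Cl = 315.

Reaction I:
  Bonds broken (reactants):
    C-C: 1 × 335 = 335
    C-H: 6 × 405 = 2430
    C=C: 1 × 596 = 596
    H-Cl: 1 × 416 = 416
    Σ(broken) = 3777 kJ
  Bonds formed (products):
    C-C: 2 × 335 = 670
    C-Cl: 1 × 315 = 315
    C-H: 7 × 405 = 2835
    Σ(formed) = 3820 kJ
  ΔH_I = 3777 − 3820 = −43 kJ
Reaction II:
  Bonds broken (reactants):
    Br-Br: 1 × 197 = 197
    C-H: 4 × 405 = 1620
    C=C: 1 × 596 = 596
    Σ(broken) = 2413 kJ
  Bonds formed (products):
    C-Br: 2 × 280 = 560
    C-C: 1 × 335 = 335
    C-H: 4 × 405 = 1620
    Σ(formed) = 2515 kJ
  ΔH_II = 2413 − 2515 = −102 kJ
ΔH_I − ΔH_II = +59 kJ, so reaction II has the more negative ΔH; |ΔH_I − ΔH_II| = 59 kJ.

Reaction II, by 59 kJ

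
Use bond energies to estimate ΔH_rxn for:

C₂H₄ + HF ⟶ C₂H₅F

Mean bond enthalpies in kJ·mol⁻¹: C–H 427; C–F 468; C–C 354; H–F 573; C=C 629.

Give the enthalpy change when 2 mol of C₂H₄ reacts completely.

Bonds broken (reactants):
  C–H: 4 × 427 = 1708
  C=C: 1 × 629 = 629
  H–F: 1 × 573 = 573
  Σ(broken) = 2910 kJ
Bonds formed (products):
  C–C: 1 × 354 = 354
  C–F: 1 × 468 = 468
  C–H: 5 × 427 = 2135
  Σ(formed) = 2957 kJ
ΔH = Σ(broken) − Σ(formed) = 2910 − 2957 = −47 kJ
For 2× the reaction as written: 2 × (−47) = −94 kJ

ΔH = −94 kJ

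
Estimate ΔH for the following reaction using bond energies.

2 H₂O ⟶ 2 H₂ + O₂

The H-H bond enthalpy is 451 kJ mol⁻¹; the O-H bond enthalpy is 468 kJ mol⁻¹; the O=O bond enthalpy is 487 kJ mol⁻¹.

Bonds broken (reactants):
  O-H: 4 × 468 = 1872
  Σ(broken) = 1872 kJ
Bonds formed (products):
  H-H: 2 × 451 = 902
  O=O: 1 × 487 = 487
  Σ(formed) = 1389 kJ
ΔH = Σ(broken) − Σ(formed) = 1872 − 1389 = +483 kJ

ΔH ≈ +483 kJ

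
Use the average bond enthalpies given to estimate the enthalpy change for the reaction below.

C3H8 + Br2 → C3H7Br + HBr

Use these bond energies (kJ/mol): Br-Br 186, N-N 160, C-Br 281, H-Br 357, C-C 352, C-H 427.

ΔH ≈ −25 kJ

Bonds broken (reactants):
  Br-Br: 1 × 186 = 186
  C-C: 2 × 352 = 704
  C-H: 8 × 427 = 3416
  Σ(broken) = 4306 kJ
Bonds formed (products):
  C-Br: 1 × 281 = 281
  C-C: 2 × 352 = 704
  C-H: 7 × 427 = 2989
  H-Br: 1 × 357 = 357
  Σ(formed) = 4331 kJ
ΔH = Σ(broken) − Σ(formed) = 4306 − 4331 = −25 kJ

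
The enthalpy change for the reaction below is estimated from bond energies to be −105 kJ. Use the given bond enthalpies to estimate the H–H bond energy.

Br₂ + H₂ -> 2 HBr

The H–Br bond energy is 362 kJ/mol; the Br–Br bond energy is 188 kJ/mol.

Let D be the H–H bond energy.
Σ(broken) = 1×188 + 1×D = 188 + D
Σ(formed) = 2×362 = 724
ΔH = Σ(broken) − Σ(formed) = (188 + D) − (724) = −536 + D
Setting this equal to −105 kJ gives D = 431 kJ/mol.

D(H–H) ≈ 431 kJ/mol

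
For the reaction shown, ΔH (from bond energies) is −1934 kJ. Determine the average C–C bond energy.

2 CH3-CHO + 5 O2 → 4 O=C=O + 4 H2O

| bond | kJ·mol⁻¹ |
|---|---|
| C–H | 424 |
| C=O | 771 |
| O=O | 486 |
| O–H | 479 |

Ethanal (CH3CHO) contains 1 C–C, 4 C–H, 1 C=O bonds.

D(C–C) ≈ 351 kJ/mol

Let D be the C–C bond energy.
Σ(broken) = 2×D + 8×424 + 2×771 + 5×486 = 7364 + 2D
Σ(formed) = 8×771 + 8×479 = 10000
ΔH = Σ(broken) − Σ(formed) = (7364 + 2D) − (10000) = −2636 + 2D
Setting this equal to −1934 kJ gives 2D = 702, so D = 351 kJ/mol.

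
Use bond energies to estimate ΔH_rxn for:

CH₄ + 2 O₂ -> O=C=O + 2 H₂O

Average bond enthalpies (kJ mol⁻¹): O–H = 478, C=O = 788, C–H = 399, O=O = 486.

Bonds broken (reactants):
  C–H: 4 × 399 = 1596
  O=O: 2 × 486 = 972
  Σ(broken) = 2568 kJ
Bonds formed (products):
  C=O: 2 × 788 = 1576
  O–H: 4 × 478 = 1912
  Σ(formed) = 3488 kJ
ΔH = Σ(broken) − Σ(formed) = 2568 − 3488 = −920 kJ

ΔH ≈ −920 kJ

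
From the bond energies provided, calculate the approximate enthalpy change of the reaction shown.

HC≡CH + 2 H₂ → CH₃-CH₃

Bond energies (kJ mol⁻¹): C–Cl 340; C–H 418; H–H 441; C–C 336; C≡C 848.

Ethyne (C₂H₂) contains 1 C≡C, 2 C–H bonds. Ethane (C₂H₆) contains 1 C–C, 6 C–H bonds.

ΔH ≈ −278 kJ

Bonds broken (reactants):
  C≡C: 1 × 848 = 848
  C–H: 2 × 418 = 836
  H–H: 2 × 441 = 882
  Σ(broken) = 2566 kJ
Bonds formed (products):
  C–C: 1 × 336 = 336
  C–H: 6 × 418 = 2508
  Σ(formed) = 2844 kJ
ΔH = Σ(broken) − Σ(formed) = 2566 − 2844 = −278 kJ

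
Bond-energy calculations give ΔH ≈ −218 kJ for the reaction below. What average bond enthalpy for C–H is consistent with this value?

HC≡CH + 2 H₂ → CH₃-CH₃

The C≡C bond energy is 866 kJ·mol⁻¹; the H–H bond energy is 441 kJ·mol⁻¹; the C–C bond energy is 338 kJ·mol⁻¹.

D(C–H) ≈ 407 kJ/mol

Let D be the C–H bond energy.
Σ(broken) = 1×866 + 2×D + 2×441 = 1748 + 2D
Σ(formed) = 1×338 + 6×D = 338 + 6D
ΔH = Σ(broken) − Σ(formed) = (1748 + 2D) − (338 + 6D) = +1410 − 4D
Setting this equal to −218 kJ gives 4D = 1628, so D = 407 kJ/mol.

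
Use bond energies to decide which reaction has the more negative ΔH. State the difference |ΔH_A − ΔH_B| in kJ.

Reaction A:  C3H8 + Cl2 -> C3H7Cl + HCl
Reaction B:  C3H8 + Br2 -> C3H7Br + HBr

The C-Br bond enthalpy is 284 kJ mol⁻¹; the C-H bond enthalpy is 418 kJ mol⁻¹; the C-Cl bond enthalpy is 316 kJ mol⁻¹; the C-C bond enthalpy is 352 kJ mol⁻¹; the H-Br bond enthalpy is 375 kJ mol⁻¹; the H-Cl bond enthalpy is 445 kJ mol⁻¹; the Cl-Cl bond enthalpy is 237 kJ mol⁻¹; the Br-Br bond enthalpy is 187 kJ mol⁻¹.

Reaction A:
  Bonds broken (reactants):
    C-C: 2 × 352 = 704
    C-H: 8 × 418 = 3344
    Cl-Cl: 1 × 237 = 237
    Σ(broken) = 4285 kJ
  Bonds formed (products):
    C-C: 2 × 352 = 704
    C-Cl: 1 × 316 = 316
    C-H: 7 × 418 = 2926
    H-Cl: 1 × 445 = 445
    Σ(formed) = 4391 kJ
  ΔH_A = 4285 − 4391 = −106 kJ
Reaction B:
  Bonds broken (reactants):
    Br-Br: 1 × 187 = 187
    C-C: 2 × 352 = 704
    C-H: 8 × 418 = 3344
    Σ(broken) = 4235 kJ
  Bonds formed (products):
    C-Br: 1 × 284 = 284
    C-C: 2 × 352 = 704
    C-H: 7 × 418 = 2926
    H-Br: 1 × 375 = 375
    Σ(formed) = 4289 kJ
  ΔH_B = 4235 − 4289 = −54 kJ
ΔH_A − ΔH_B = −52 kJ, so reaction A has the more negative ΔH; |ΔH_A − ΔH_B| = 52 kJ.

Reaction A, by 52 kJ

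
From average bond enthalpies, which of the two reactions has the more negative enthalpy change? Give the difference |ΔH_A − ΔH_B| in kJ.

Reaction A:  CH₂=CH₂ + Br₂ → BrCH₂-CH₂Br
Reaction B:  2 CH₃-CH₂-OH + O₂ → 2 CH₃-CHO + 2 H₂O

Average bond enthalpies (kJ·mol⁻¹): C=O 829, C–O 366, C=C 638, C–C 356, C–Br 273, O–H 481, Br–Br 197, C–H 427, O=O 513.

Reaction B, by 454 kJ

Reaction A:
  Bonds broken (reactants):
    Br–Br: 1 × 197 = 197
    C–H: 4 × 427 = 1708
    C=C: 1 × 638 = 638
    Σ(broken) = 2543 kJ
  Bonds formed (products):
    C–Br: 2 × 273 = 546
    C–C: 1 × 356 = 356
    C–H: 4 × 427 = 1708
    Σ(formed) = 2610 kJ
  ΔH_A = 2543 − 2610 = −67 kJ
Reaction B:
  Bonds broken (reactants):
    C–C: 2 × 356 = 712
    C–H: 10 × 427 = 4270
    C–O: 2 × 366 = 732
    O–H: 2 × 481 = 962
    O=O: 1 × 513 = 513
    Σ(broken) = 7189 kJ
  Bonds formed (products):
    C–C: 2 × 356 = 712
    C–H: 8 × 427 = 3416
    C=O: 2 × 829 = 1658
    O–H: 4 × 481 = 1924
    Σ(formed) = 7710 kJ
  ΔH_B = 7189 − 7710 = −521 kJ
ΔH_A − ΔH_B = +454 kJ, so reaction B has the more negative ΔH; |ΔH_A − ΔH_B| = 454 kJ.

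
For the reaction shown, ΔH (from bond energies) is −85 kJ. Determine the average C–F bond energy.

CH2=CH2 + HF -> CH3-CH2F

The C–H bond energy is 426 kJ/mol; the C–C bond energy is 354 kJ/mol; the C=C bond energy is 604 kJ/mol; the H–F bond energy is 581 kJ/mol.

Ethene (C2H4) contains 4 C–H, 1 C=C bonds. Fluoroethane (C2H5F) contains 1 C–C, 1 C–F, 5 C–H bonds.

Let D be the C–F bond energy.
Σ(broken) = 4×426 + 1×604 + 1×581 = 2889
Σ(formed) = 1×354 + 1×D + 5×426 = 2484 + D
ΔH = Σ(broken) − Σ(formed) = (2889) − (2484 + D) = +405 − D
Setting this equal to −85 kJ gives D = 490 kJ/mol.

D(C–F) ≈ 490 kJ/mol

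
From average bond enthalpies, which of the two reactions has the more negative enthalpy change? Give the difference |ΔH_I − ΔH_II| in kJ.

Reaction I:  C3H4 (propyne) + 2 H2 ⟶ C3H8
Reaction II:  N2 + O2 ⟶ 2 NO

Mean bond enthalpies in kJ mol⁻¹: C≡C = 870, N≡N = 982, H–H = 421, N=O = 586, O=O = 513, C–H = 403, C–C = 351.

Reaction I:
  Bonds broken (reactants):
    C≡C: 1 × 870 = 870
    C–C: 1 × 351 = 351
    C–H: 4 × 403 = 1612
    H–H: 2 × 421 = 842
    Σ(broken) = 3675 kJ
  Bonds formed (products):
    C–C: 2 × 351 = 702
    C–H: 8 × 403 = 3224
    Σ(formed) = 3926 kJ
  ΔH_I = 3675 − 3926 = −251 kJ
Reaction II:
  Bonds broken (reactants):
    N≡N: 1 × 982 = 982
    O=O: 1 × 513 = 513
    Σ(broken) = 1495 kJ
  Bonds formed (products):
    N=O: 2 × 586 = 1172
    Σ(formed) = 1172 kJ
  ΔH_II = 1495 − 1172 = +323 kJ
ΔH_I − ΔH_II = −574 kJ, so reaction I has the more negative ΔH; |ΔH_I − ΔH_II| = 574 kJ.

Reaction I, by 574 kJ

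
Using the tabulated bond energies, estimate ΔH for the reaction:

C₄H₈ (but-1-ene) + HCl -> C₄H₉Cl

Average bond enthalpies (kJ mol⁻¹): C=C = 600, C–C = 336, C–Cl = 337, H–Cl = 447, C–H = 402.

Bonds broken (reactants):
  C–C: 2 × 336 = 672
  C–H: 8 × 402 = 3216
  C=C: 1 × 600 = 600
  H–Cl: 1 × 447 = 447
  Σ(broken) = 4935 kJ
Bonds formed (products):
  C–C: 3 × 336 = 1008
  C–Cl: 1 × 337 = 337
  C–H: 9 × 402 = 3618
  Σ(formed) = 4963 kJ
ΔH = Σ(broken) − Σ(formed) = 4935 − 4963 = −28 kJ

ΔH ≈ −28 kJ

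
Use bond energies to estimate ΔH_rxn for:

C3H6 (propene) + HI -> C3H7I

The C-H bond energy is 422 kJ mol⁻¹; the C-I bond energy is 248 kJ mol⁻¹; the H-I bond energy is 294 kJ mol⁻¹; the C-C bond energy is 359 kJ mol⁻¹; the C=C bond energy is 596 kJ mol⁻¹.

Bonds broken (reactants):
  C-C: 1 × 359 = 359
  C-H: 6 × 422 = 2532
  C=C: 1 × 596 = 596
  H-I: 1 × 294 = 294
  Σ(broken) = 3781 kJ
Bonds formed (products):
  C-C: 2 × 359 = 718
  C-H: 7 × 422 = 2954
  C-I: 1 × 248 = 248
  Σ(formed) = 3920 kJ
ΔH = Σ(broken) − Σ(formed) = 3781 − 3920 = −139 kJ

ΔH ≈ −139 kJ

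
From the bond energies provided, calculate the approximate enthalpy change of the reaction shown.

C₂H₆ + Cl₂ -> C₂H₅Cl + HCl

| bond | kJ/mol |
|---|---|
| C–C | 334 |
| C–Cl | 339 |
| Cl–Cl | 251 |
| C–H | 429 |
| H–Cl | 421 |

ΔH ≈ −80 kJ

Bonds broken (reactants):
  C–C: 1 × 334 = 334
  C–H: 6 × 429 = 2574
  Cl–Cl: 1 × 251 = 251
  Σ(broken) = 3159 kJ
Bonds formed (products):
  C–C: 1 × 334 = 334
  C–Cl: 1 × 339 = 339
  C–H: 5 × 429 = 2145
  H–Cl: 1 × 421 = 421
  Σ(formed) = 3239 kJ
ΔH = Σ(broken) − Σ(formed) = 3159 − 3239 = −80 kJ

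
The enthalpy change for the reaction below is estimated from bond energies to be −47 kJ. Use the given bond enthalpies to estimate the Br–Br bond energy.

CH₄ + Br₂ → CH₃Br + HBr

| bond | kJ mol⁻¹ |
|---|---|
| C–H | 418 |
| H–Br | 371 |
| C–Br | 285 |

Let D be the Br–Br bond energy.
Σ(broken) = 1×D + 4×418 = 1672 + D
Σ(formed) = 1×285 + 3×418 + 1×371 = 1910
ΔH = Σ(broken) − Σ(formed) = (1672 + D) − (1910) = −238 + D
Setting this equal to −47 kJ gives D = 191 kJ/mol.

D(Br–Br) ≈ 191 kJ/mol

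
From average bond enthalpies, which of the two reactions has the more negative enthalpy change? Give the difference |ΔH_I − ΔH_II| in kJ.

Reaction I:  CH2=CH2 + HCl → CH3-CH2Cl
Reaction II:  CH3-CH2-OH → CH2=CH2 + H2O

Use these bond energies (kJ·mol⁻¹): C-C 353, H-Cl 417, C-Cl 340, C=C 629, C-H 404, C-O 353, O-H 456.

Reaction I, by 76 kJ

Reaction I:
  Bonds broken (reactants):
    C-H: 4 × 404 = 1616
    C=C: 1 × 629 = 629
    H-Cl: 1 × 417 = 417
    Σ(broken) = 2662 kJ
  Bonds formed (products):
    C-C: 1 × 353 = 353
    C-Cl: 1 × 340 = 340
    C-H: 5 × 404 = 2020
    Σ(formed) = 2713 kJ
  ΔH_I = 2662 − 2713 = −51 kJ
Reaction II:
  Bonds broken (reactants):
    C-C: 1 × 353 = 353
    C-H: 5 × 404 = 2020
    C-O: 1 × 353 = 353
    O-H: 1 × 456 = 456
    Σ(broken) = 3182 kJ
  Bonds formed (products):
    C-H: 4 × 404 = 1616
    C=C: 1 × 629 = 629
    O-H: 2 × 456 = 912
    Σ(formed) = 3157 kJ
  ΔH_II = 3182 − 3157 = +25 kJ
ΔH_I − ΔH_II = −76 kJ, so reaction I has the more negative ΔH; |ΔH_I − ΔH_II| = 76 kJ.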